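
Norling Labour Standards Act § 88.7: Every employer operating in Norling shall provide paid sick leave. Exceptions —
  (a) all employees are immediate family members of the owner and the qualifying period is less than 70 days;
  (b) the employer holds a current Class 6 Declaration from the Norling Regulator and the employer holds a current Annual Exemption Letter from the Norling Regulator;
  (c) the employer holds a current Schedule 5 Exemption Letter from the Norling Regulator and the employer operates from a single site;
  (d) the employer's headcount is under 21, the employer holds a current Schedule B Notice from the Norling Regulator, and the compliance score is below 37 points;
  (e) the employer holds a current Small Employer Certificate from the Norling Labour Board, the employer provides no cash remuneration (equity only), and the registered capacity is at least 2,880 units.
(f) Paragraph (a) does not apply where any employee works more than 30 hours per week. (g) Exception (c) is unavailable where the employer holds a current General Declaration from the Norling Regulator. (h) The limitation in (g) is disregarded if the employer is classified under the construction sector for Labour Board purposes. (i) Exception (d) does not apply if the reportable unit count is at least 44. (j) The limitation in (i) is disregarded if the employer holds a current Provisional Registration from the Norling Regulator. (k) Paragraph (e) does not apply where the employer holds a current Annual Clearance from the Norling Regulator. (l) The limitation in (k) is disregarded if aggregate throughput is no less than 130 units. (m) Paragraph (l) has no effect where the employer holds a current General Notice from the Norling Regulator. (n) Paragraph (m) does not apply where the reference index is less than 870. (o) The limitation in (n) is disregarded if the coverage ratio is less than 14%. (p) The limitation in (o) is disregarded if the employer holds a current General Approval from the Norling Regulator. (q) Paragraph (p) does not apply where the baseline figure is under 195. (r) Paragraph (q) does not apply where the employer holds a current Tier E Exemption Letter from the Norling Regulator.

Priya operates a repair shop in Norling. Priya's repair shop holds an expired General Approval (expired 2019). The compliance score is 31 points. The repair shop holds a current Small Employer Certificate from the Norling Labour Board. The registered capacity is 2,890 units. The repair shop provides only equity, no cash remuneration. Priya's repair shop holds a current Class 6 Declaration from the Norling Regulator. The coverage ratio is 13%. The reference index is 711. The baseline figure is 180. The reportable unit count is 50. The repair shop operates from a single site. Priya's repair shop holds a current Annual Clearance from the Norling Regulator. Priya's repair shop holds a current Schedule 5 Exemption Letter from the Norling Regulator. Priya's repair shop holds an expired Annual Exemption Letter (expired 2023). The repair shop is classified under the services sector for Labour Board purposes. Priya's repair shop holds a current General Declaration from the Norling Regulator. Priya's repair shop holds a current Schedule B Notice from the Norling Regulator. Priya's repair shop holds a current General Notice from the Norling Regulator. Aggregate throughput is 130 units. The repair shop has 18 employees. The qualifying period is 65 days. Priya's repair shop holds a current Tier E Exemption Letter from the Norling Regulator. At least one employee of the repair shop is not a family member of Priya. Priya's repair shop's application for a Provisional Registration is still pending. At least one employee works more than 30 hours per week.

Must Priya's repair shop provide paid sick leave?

Yes — Priya's repair shop must provide paid sick leave.

Exception (a) does not apply: at least one employee is not a family member.
Exception (b) requires that the employer holds a current Annual Exemption Letter from the Norling Regulator; but the Annual Exemption Letter is not current, so (b) is unavailable.
Exception (c) is satisfied on its face — a current Schedule 5 Exemption Letter is held; the employer operates from a single site. But applying paragraphs (g)–(h): (g) operates against (c): a current General Declaration is held. (h) is not triggered (the repair shop is classified under the services sector), so (g) stands. (c) is therefore removed.
Exception (d): the employer's headcount is 18, under the 21 limit; a current Schedule B Notice is held; the compliance score is 31 points, below the 37 points limit — every condition holds. But applying paragraphs (i)–(j): (i) operates against (d): the reportable unit count is 50, meeting the 44 threshold. (j) does not operate here (no current Provisional Registration is held), so (i) stands. So (d) is unavailable.
All of (e)'s requirements are met (a current Small Employer Certificate is held; remuneration is equity-only; the registered capacity is 2,890 units, meeting the 2,880 units threshold). But: (k) operates against (e): a current Annual Clearance is held. (l) operates (aggregate throughput is 130 units, meeting the 130 units threshold), but yields to (m): (m) is triggered — a current General Notice is held. (n) operates (the reference index is 711, less than the 870 limit), but is overridden by (o): (o) operates against (n): the coverage ratio is 13%, less than the 14% limit. (p), which would lift (o), is not engaged — the General Approval is not current. (e) is therefore removed.
None of the exceptions is available; § 88.7 applies in full.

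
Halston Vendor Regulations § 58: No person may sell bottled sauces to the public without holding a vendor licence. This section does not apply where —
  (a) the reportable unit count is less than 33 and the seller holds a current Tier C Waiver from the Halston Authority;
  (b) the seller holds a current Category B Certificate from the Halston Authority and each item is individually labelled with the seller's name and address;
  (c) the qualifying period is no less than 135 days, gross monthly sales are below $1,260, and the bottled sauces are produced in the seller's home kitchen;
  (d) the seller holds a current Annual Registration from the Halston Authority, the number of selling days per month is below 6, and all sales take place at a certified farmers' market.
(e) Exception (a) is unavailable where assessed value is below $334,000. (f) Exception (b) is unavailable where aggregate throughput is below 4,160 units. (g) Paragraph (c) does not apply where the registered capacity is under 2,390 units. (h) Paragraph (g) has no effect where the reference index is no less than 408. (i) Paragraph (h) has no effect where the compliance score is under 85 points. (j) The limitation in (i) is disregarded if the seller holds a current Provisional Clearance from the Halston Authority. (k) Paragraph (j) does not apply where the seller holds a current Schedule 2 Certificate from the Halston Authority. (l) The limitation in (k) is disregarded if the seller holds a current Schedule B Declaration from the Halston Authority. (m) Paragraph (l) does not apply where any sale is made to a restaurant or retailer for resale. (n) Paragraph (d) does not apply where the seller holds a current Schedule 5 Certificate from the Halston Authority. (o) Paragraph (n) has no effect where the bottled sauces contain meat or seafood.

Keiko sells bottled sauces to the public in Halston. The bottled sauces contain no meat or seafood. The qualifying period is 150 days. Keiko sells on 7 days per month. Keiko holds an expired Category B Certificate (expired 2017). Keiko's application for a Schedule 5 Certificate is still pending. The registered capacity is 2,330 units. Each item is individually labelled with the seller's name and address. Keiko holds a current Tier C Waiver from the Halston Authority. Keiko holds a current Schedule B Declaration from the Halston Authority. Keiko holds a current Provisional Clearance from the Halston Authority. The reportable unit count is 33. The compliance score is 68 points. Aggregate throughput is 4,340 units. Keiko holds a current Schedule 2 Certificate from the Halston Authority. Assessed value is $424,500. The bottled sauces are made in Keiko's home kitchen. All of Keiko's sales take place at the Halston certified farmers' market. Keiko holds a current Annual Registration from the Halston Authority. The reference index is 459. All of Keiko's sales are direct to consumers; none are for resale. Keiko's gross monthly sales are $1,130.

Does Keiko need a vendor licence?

Exception (a) does not apply: the reportable unit count is 33, not less than 33.
Exception (b) requires that the seller holds a current Category B Certificate from the Halston Authority; but there is no Category B Certificate in force, so (b) is unavailable.
Exception (c)'s conditions are all satisfied: the qualifying period is 150 days, meeting the 135 days threshold; gross monthly sales are $1,130, below the $1,260 limit; the bottled sauces are home-kitchen produced. Applying paragraphs (g)–(m): (g) operates (the registered capacity is 2,330 units, under the 2,390 units limit), but is overridden by (h): (h) is triggered — the reference index is 459, meeting the 408 threshold. (i) operates (the compliance score is 68 points, under the 85 points limit), but is itself disapplied by (j): (j) is engaged — a current Provisional Clearance is held. (k) is triggered (a current Schedule 2 Certificate is held), but is overridden by (l): (l) operates — a current Schedule B Declaration is held. (m) is not engaged (no sales are for resale), so (l) stands. So (c) applies.
Exception (d) does not apply: the number of selling days per month is 7, not below 6.

No — exception (c) applies; Keiko is not required to hold a vendor licence.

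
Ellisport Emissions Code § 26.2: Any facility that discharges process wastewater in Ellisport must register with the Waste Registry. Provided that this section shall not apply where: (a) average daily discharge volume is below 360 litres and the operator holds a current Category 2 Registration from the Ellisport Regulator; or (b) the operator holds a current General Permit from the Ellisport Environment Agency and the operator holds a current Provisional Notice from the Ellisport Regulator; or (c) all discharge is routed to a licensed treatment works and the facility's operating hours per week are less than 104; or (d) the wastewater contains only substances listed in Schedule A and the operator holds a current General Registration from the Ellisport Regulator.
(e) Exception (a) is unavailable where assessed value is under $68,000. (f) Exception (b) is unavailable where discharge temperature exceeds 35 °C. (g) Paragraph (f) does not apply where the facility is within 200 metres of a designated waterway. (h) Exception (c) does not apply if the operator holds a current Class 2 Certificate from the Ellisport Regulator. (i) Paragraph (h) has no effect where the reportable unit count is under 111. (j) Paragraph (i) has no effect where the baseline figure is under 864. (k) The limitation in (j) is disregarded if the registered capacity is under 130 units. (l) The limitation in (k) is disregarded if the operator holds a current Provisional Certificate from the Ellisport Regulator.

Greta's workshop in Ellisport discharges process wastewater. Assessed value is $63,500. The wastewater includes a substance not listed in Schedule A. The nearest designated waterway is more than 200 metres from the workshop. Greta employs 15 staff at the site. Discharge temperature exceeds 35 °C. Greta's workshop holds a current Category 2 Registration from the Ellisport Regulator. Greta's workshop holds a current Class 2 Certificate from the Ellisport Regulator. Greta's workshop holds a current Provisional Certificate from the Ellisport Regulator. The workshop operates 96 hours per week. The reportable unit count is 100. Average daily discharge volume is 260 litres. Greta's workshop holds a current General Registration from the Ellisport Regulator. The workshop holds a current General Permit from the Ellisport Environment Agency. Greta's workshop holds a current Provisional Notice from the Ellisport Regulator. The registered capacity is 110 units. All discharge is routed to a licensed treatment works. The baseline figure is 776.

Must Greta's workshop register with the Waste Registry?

Yes — Greta's workshop must register with the Waste Registry.

Exception (a) is satisfied on its face — average daily discharge volume is 260 litres, below the 360 litres limit; a current Category 2 Registration is held. But: (e) is engaged — assessed value is $63,500, under the $68,000 limit. (a) is therefore removed.
Exception (b)'s conditions are all satisfied: a current General Permit is held; a current Provisional Notice is held. But: (f) operates — discharge temperature exceeds 35 °C. (g) is not engaged (the workshop is more than 200 m from any designated waterway), so (f) stands. (b) is therefore removed.
Exception (c): discharge is routed to a licensed treatment works; the facility's operating hours per week are 96, less than the 104 limit — every condition holds. But applying paragraphs (h)–(l): (h) is triggered — a current Class 2 Certificate is held. (i) would limit (h) — the reportable unit count is 100, under the 111 limit — but (j) sets (i) aside: (j) operates against (i): the baseline figure is 776, under the 864 limit. (k) would limit (j) — the registered capacity is 110 units, under the 130 units limit — but (l) sets (k) aside: (l) operates against (k): a current Provisional Certificate is held. So (c) is unavailable.
Exception (d) fails — the wastewater includes a non-Schedule-A substance.
No exception is made out. Greta's workshop falls within the general rule.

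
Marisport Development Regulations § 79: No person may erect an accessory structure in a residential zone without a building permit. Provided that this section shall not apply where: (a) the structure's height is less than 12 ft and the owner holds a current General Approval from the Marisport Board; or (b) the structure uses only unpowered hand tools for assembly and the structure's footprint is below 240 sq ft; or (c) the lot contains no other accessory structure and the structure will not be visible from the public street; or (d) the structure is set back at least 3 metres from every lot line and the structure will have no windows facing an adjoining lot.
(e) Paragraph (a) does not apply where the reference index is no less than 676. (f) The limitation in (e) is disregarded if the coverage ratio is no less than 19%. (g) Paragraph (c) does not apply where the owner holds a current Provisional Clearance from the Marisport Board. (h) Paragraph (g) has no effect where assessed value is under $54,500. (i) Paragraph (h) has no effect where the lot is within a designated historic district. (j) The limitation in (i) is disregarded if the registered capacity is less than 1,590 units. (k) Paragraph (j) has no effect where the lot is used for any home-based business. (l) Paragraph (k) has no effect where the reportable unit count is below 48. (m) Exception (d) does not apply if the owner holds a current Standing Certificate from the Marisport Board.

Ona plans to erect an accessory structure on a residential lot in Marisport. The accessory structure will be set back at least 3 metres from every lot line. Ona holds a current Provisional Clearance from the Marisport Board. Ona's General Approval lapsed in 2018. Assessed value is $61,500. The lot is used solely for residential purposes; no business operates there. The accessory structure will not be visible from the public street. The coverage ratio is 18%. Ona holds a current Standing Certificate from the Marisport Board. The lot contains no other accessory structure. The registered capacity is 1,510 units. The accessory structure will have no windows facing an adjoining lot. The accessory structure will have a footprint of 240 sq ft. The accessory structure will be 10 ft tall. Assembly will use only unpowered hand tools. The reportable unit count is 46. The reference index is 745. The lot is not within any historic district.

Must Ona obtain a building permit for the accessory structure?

Yes — Ona must obtain a building permit.

Exception (a) requires that the owner holds a current General Approval from the Marisport Board; but the General Approval is not current, so (a) is unavailable.
Exception (b) does not apply: the structure's footprint is 240 sq ft, not below 240 sq ft.
Exception (c) is satisfied on its face — the lot has no other accessory structure; the structure will not be visible from the street. But: (g) is engaged — a current Provisional Clearance is held. (h), which would lift (g), does not operate here — assessed value is $61,500, not under $54,500. (c) is therefore removed.
Exception (d) is satisfied on its face — the setback is at least 3 m on every side; no windows face an adjoining lot. But applying paragraph (m): (m) is triggered — a current Standing Certificate is held. So (d) is unavailable.
No exception is made out. Ona falls within the general rule.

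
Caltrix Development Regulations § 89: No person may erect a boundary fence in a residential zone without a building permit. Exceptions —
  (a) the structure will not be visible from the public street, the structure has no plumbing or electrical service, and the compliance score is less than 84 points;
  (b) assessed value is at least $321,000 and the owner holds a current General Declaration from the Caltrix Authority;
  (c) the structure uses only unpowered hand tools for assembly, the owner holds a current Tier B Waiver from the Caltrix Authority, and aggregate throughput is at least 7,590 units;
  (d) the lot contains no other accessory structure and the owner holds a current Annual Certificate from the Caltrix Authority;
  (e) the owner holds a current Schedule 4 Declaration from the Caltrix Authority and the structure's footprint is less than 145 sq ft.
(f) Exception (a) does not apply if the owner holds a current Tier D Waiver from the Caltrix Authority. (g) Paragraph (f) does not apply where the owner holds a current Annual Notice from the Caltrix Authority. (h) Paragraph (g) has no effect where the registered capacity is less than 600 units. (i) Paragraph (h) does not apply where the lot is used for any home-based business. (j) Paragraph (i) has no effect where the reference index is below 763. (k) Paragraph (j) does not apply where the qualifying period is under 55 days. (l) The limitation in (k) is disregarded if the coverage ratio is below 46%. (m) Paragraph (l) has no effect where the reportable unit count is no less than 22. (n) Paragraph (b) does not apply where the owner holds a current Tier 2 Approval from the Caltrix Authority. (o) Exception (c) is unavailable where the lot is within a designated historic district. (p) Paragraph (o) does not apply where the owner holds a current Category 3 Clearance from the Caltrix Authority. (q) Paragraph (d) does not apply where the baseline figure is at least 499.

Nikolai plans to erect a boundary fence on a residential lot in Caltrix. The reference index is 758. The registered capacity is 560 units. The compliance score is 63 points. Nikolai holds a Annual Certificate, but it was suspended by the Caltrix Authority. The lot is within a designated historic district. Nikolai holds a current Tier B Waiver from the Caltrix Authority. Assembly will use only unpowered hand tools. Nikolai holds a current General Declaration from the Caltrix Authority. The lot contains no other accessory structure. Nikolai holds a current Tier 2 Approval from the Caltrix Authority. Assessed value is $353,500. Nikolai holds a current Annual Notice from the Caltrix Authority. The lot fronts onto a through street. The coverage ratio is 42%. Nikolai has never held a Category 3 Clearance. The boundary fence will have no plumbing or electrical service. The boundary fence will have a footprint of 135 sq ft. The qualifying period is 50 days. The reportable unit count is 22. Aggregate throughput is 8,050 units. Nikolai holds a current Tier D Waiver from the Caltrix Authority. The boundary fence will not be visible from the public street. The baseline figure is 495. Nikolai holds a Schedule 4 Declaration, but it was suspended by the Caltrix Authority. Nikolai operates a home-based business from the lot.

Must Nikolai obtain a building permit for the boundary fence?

No — exception (a) applies; Nikolai does not need a building permit.

Exception (a) is satisfied on its face — the structure will not be visible from the street; there is no plumbing or electrical service; the compliance score is 63 points, less than the 84 points limit. Considering the limiting provisions: (f) is triggered (a current Tier D Waiver is held), but is displaced by (g): (g) operates against (f): a current Annual Notice is held. (h) is triggered (the registered capacity is 560 units, less than the 600 units limit), but is overridden by (i): (i) operates against (h): a home-based business operates on the lot. (j) is triggered (the reference index is 758, below the 763 limit), but is set aside by (k): (k) operates against (j): the qualifying period is 50 days, under the 55 days limit. (l) operates (the coverage ratio is 42%, below the 46% limit), but is overridden by (m): (m) is engaged — the reportable unit count is 22, meeting the 22 threshold. So (a) applies.
Exception (b) is satisfied on its face — assessed value is $353,500, meeting the $321,000 threshold; a current General Declaration is held. Turning to paragraph (n): (n) operates against (b): a current Tier 2 Approval is held. Exception (b) does not apply.
Exception (c): assembly uses only hand tools; a current Tier B Waiver is held; aggregate throughput is 8,050 units, meeting the 7,590 units threshold — every condition holds. But: (o) operates against (c): the lot is in a historic district. (p) is not triggered (the Category 3 Clearance is not current), so (o) stands. Exception (c) does not apply.
Exception (d) fails — there is no Annual Certificate in force.
Exception (e) fails — there is no Schedule 4 Declaration in force.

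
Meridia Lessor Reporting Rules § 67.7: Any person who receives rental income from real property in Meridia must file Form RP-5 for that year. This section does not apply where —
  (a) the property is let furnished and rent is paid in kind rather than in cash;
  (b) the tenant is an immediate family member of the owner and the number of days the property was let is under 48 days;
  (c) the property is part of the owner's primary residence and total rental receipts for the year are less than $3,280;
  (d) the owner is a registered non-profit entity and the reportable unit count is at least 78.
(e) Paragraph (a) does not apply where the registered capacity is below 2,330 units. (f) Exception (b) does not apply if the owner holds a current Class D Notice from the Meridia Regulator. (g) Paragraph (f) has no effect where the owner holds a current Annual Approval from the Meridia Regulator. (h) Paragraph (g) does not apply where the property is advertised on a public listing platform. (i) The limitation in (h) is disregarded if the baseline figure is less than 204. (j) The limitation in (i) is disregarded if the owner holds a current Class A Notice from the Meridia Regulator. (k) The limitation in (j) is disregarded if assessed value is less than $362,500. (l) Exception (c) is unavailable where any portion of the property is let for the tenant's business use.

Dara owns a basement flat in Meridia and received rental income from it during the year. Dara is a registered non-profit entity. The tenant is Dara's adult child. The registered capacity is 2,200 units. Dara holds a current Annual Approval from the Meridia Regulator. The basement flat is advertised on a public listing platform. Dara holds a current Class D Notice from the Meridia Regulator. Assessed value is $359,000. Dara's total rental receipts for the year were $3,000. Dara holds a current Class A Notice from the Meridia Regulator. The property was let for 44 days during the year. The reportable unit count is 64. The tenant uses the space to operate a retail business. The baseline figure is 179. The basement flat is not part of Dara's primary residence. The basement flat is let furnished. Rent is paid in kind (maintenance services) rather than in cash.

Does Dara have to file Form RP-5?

No — exception (b) applies; Dara is not required to file Form RP-5.

Exception (a) is satisfied on its face — the property is let furnished; rent is paid in kind. Turning to paragraph (e): (e) operates against (a): the registered capacity is 2,200 units, below the 2,330 units limit. (a) is therefore removed.
All of (b)'s requirements are met (the tenant is an immediate family member; the number of days the property was let is 44 days, under the 48 days limit). Under paragraphs (f)–(k): (f) is engaged (a current Class D Notice is held), but is displaced by (g): (g) operates against (f): a current Annual Approval is held. (h) is engaged (the property is publicly advertised), but is itself disapplied by (i): (i) applies — the baseline figure is 179, less than the 204 limit. (j) would limit (i) — a current Class A Notice is held — but (k) sets (j) aside: (k) operates against (j): assessed value is $359,000, less than the $362,500 limit. (b) remains available.
Exception (c) does not apply: the basement flat is not part of the primary residence.
Exception (d) fails — the reportable unit count is 64, short of 78.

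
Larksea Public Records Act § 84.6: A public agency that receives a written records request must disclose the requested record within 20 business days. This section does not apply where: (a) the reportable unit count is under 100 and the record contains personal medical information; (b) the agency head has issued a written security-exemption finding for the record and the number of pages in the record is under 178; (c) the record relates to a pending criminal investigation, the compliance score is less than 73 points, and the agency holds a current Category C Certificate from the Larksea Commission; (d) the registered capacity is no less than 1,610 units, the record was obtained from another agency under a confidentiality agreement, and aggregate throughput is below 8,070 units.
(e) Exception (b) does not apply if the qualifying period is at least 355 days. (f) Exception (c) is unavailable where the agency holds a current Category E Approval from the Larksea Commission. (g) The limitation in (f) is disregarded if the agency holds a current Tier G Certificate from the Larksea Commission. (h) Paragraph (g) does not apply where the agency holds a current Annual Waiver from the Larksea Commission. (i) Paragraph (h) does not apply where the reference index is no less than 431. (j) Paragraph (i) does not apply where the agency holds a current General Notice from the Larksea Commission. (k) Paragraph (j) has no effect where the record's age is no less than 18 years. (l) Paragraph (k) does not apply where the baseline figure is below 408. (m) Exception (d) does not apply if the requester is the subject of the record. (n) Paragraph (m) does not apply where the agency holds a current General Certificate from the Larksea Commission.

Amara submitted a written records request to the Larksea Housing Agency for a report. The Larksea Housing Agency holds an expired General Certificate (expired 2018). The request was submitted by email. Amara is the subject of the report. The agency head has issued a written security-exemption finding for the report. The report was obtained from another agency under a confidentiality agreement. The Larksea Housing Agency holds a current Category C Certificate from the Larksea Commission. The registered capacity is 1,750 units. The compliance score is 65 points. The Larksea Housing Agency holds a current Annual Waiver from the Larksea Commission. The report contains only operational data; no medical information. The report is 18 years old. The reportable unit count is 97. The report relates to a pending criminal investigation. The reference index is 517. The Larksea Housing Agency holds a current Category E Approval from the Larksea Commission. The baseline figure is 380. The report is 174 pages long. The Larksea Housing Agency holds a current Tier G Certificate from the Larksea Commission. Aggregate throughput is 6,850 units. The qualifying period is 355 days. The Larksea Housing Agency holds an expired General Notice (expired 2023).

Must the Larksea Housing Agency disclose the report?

No — exception (c) applies; the Larksea Housing Agency is not required to disclose the report.

Exception (a) fails — the report contains only operational data.
Exception (b)'s conditions are all satisfied: a written security-exemption finding has been issued; the number of pages in the record is 174, under the 178 limit. But: (e) operates against (b): the qualifying period is 355 days, meeting the 355 days threshold. So (b) is unavailable.
Exception (c)'s conditions are all satisfied: the report relates to a pending investigation; the compliance score is 65 points, less than the 73 points limit; a current Category C Certificate is held. As to paragraphs (f)–(l): (f) would limit (c) — a current Category E Approval is held — but (g) sets (f) aside: (g) operates — a current Tier G Certificate is held. (h) would limit (g) — a current Annual Waiver is held — but (i) sets (h) aside: (i) is engaged — the reference index is 517, meeting the 431 threshold. (j) is inapplicable (there is no General Notice in force), so (i) stands. Exception (c) stands.
Exception (d)'s conditions are all satisfied: the registered capacity is 1,750 units, meeting the 1,610 units threshold; the report was obtained under a confidentiality agreement; aggregate throughput is 6,850 units, below the 8,070 units limit. However, paragraphs (m)–(n) must be considered: (m) operates against (d): Amara is the subject of the report. (n) is not triggered (the General Certificate is not current), so (m) stands. Exception (d) does not apply.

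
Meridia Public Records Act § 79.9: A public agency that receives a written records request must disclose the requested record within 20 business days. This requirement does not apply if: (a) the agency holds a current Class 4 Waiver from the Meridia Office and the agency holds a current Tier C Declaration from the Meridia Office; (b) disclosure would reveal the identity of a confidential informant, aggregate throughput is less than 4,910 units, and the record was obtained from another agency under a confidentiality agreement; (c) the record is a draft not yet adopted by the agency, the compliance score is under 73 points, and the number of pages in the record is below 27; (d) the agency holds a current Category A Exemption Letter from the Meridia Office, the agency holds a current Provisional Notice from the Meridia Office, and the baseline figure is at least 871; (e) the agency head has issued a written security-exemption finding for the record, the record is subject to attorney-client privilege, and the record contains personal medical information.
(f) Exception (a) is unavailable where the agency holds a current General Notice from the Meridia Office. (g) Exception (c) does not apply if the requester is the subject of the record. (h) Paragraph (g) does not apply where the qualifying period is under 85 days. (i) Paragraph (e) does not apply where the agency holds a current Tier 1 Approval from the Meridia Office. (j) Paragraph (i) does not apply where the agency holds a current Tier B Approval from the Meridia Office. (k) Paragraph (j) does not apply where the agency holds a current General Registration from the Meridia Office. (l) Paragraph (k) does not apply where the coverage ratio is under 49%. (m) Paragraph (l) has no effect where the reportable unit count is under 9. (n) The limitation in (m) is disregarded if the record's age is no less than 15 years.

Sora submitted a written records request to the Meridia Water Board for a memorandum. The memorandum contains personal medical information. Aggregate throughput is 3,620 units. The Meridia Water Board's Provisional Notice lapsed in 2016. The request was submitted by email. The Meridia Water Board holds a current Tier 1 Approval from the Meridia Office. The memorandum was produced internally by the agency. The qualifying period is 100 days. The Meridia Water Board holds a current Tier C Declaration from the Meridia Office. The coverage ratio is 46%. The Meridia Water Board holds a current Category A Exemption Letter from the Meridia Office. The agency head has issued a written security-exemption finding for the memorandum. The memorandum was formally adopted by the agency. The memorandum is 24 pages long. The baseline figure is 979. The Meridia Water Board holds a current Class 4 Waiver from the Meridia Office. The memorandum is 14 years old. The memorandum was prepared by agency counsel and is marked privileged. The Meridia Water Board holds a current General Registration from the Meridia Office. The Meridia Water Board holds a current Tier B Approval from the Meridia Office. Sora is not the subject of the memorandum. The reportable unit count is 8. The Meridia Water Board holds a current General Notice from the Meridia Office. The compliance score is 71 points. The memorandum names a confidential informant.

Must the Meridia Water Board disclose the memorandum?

Yes — the Meridia Water Board must disclose the memorandum.

Exception (a)'s conditions are all satisfied: a current Class 4 Waiver is held; a current Tier C Declaration is held. But applying paragraph (f): (f) is triggered — a current General Notice is held. Exception (a) does not apply.
Exception (b) requires that the record was obtained from another agency under a confidentiality agreement; but the memorandum was produced internally, so (b) is unavailable.
Exception (c) does not apply: the memorandum has been formally adopted.
Exception (d) does not apply: the Provisional Notice is not current.
All of (e)'s requirements are met (a written security-exemption finding has been issued; the memorandum is privileged; the memorandum contains personal medical information). But: (i) operates against (e): a current Tier 1 Approval is held. (j) is engaged (a current Tier B Approval is held), but is itself disapplied by (k): (k) operates against (j): a current General Registration is held. (l) applies (the coverage ratio is 46%, under the 49% limit), but is set aside by (m): (m) is triggered — the reportable unit count is 8, under the 9 limit. (n) does not operate here (the record's age is 14 years, short of 15 years), so (m) stands. So (e) is unavailable.
No exception displaces § 79.9.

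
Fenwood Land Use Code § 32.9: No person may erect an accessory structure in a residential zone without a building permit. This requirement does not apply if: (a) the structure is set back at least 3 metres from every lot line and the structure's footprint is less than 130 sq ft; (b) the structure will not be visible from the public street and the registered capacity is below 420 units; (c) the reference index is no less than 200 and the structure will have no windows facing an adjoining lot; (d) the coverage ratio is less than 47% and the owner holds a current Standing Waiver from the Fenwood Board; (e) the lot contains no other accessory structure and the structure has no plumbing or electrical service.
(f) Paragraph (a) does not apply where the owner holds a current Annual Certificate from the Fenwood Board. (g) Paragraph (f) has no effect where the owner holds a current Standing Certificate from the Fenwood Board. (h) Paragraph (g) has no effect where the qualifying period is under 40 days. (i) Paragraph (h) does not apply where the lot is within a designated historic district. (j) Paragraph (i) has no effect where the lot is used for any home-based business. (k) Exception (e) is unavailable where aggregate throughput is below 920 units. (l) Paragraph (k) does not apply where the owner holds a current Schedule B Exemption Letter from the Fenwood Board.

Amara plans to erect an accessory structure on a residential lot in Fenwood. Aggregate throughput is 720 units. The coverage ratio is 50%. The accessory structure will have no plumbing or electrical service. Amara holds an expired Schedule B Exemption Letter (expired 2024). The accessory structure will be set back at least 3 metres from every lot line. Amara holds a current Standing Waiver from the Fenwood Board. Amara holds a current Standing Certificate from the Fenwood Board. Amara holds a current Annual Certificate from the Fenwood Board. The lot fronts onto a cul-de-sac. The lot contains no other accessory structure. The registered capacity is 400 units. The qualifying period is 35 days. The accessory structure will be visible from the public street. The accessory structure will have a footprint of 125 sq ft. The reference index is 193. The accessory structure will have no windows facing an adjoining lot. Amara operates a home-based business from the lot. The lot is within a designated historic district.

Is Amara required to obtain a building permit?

Exception (a) is satisfied on its face — the setback is at least 3 m on every side; the structure's footprint is 125 sq ft, less than the 130 sq ft limit. Turning to paragraphs (f)–(j): (f) operates against (a): a current Annual Certificate is held. (g) is engaged (a current Standing Certificate is held), but yields to (h): (h) operates against (g): the qualifying period is 35 days, under the 40 days limit. (i) would limit (h) — the lot is in a historic district — but (j) sets (i) aside: (j) operates against (i): a home-based business operates on the lot. (a) is therefore removed.
Exception (b) fails — the structure will be visible from the street.
Exception (c) does not apply: the reference index is 193, short of 200.
Exception (d) fails — the coverage ratio is 50%, not less than 47%.
All of (e)'s requirements are met (the lot has no other accessory structure; there is no plumbing or electrical service). However, paragraphs (k)–(l) must be considered: (k) is triggered — aggregate throughput is 720 units, below the 920 units limit. (l), which would lift (k), is not engaged — no current Schedule B Exemption Letter is held. So (e) is unavailable.
Every exception is unavailable, so the rule governs.

Yes — Amara must obtain a building permit.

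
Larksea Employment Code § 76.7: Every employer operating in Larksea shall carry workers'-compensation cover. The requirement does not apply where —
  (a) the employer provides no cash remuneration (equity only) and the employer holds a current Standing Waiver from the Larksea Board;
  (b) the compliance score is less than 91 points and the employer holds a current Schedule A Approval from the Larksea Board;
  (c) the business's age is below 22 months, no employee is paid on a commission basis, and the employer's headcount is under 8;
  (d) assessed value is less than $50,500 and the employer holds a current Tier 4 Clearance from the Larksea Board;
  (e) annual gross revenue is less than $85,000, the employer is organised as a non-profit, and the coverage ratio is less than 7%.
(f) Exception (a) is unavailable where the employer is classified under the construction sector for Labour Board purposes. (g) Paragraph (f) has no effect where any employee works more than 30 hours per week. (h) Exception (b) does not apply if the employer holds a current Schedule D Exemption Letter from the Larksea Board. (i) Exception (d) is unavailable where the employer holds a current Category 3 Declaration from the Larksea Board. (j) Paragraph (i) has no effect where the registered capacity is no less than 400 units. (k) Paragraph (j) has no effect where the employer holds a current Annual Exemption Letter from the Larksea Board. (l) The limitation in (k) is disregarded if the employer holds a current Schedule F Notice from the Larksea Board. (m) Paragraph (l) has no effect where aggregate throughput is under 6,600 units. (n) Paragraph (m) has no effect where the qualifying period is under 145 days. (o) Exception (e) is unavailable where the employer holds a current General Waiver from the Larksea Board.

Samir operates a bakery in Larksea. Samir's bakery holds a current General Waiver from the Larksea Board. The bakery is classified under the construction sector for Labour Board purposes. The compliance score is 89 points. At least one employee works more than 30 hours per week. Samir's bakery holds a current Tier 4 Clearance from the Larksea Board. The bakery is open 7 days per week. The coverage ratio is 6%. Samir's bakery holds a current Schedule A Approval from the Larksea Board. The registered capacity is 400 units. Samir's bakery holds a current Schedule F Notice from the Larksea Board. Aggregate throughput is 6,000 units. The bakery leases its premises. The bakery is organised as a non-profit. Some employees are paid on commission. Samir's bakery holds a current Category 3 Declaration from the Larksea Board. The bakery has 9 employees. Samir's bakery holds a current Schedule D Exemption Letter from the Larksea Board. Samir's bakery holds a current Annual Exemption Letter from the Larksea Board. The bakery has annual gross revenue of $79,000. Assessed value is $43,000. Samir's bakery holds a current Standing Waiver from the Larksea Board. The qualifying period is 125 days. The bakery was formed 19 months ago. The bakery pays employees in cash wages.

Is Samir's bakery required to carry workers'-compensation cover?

No — exception (d) applies; Samir's bakery is not required to carry workers'-compensation cover.

Exception (a) fails — employees are paid cash wages.
Exception (b) is satisfied on its face — the compliance score is 89 points, less than the 91 points limit; a current Schedule A Approval is held. But: (h) applies — a current Schedule D Exemption Letter is held. Exception (b) does not apply.
Exception (c) does not apply: some employees are paid on commission.
Exception (d): assessed value is $43,000, less than the $50,500 limit; a current Tier 4 Clearance is held — every condition holds. Under paragraphs (i)–(n): (i) applies (a current Category 3 Declaration is held), but is itself disapplied by (j): (j) is engaged — the registered capacity is 400 units, meeting the 400 units threshold. (k) is triggered (a current Annual Exemption Letter is held), but is overridden by (l): (l) applies — a current Schedule F Notice is held. (m) would limit (l) — aggregate throughput is 6,000 units, under the 6,600 units limit — but (n) sets (m) aside: (n) is triggered — the qualifying period is 125 days, under the 145 days limit. (d) remains available.
Exception (e) is satisfied on its face — annual gross revenue is $79,000, less than the $85,000 limit; the employer is a non-profit; the coverage ratio is 6%, less than the 7% limit. But: (o) is triggered — a current General Waiver is held. Exception (e) does not apply.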